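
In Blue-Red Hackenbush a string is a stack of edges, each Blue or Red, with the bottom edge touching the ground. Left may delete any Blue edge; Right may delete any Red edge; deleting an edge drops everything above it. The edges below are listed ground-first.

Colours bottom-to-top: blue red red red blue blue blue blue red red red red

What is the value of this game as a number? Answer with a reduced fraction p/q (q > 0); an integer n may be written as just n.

val_1 [b]  L=[0]  R=[·]  -> 1
val_2 [br]  L=[0]  R=[1]  -> 1/2
val_3 [brr]  L=[0]  R=[1/2 1]  -> 1/4
val_4 [brrr]  L=[0]  R=[1/4 1/2 1]  -> 1/8
val_5 [brrrb]  L=[0 1/8]  R=[1/4 1/2 1]  -> 3/16
val_6 [brrrbb]  L=[0 1/8 3/16]  R=[1/4 1/2 1]  -> 7/32
val_7 [brrrbbb]  L=[0 1/8 3/16 7/32]  R=[1/4 1/2 1]  -> 15/64
val_8 [brrrbbbb]  L=[0 1/8 3/16 7/32 15/64]  R=[1/4 1/2 1]  -> 31/128
val_9 [brrrbbbbr]  L=[0 1/8 3/16 7/32 15/64]  R=[31/128 1/4 1/2 1]  -> 61/256
val_10 [brrrbbbbrr]  L=[0 1/8 3/16 7/32 15/64]  R=[61/256 31/128 1/4 1/2 1]  -> 121/512
val_11 [brrrbbbbrrr]  L=[0 1/8 3/16 7/32 15/64]  R=[121/512 61/256 31/128 1/4 1/2 1]  -> 241/1024
val_12 [brrrbbbbrrrr]  L=[0 1/8 3/16 7/32 15/64]  R=[241/1024 121/512 61/256 31/128 1/4 1/2 1]  -> 481/2048

481/2048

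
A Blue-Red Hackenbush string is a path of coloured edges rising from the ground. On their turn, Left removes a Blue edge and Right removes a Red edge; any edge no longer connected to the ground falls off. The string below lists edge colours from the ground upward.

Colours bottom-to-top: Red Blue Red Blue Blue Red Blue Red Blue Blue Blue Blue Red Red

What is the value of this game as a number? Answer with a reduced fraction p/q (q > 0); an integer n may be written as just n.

Recurse on prefixes of the 14-edge string Red Blue Red Blue Blue Red Blue Red Blue Blue Blue Blue Red Red:
value(R) = { · | 0 } → -1
value(RB) = { -1 | 0 } → -1/2
value(RBR) = { -1 | -1/2 0 } → -3/4
value(RBRB) = { -1 -3/4 | -1/2 0 } → -5/8
value(RBRBB) = { -1 -3/4 -5/8 | -1/2 0 } → -9/16
value(RBRBBR) = { -1 -3/4 -5/8 | -9/16 -1/2 0 } → -19/32
value(RBRBBRB) = { -1 -3/4 -5/8 -19/32 | -9/16 -1/2 0 } → -37/64
value(RBRBBRBR) = { -1 -3/4 -5/8 -19/32 | -37/64 -9/16 -1/2 0 } → -75/128
value(RBRBBRBRB) = { -1 -3/4 -5/8 -19/32 -75/128 | -37/64 -9/16 -1/2 0 } → -149/256
value(RBRBBRBRBB) = { -1 -3/4 -5/8 -19/32 -75/128 -149/256 | -37/64 -9/16 -1/2 0 } → -297/512
value(RBRBBRBRBBB) = { -1 -3/4 -5/8 -19/32 -75/128 -149/256 -297/512 | -37/64 -9/16 -1/2 0 } → -593/1024
value(RBRBBRBRBBBB) = { -1 -3/4 -5/8 -19/32 -75/128 -149/256 -297/512 -593/1024 | -37/64 -9/16 -1/2 0 } → -1185/2048
value(RBRBBRBRBBBBR) = { -1 -3/4 -5/8 -19/32 -75/128 -149/256 -297/512 -593/1024 | -1185/2048 -37/64 -9/16 -1/2 0 } → -2371/4096
value(RBRBBRBRBBBBRR) = { -1 -3/4 -5/8 -19/32 -75/128 -149/256 -297/512 -593/1024 | -2371/4096 -1185/2048 -37/64 -9/16 -1/2 0 } → -4743/8192

-4743/8192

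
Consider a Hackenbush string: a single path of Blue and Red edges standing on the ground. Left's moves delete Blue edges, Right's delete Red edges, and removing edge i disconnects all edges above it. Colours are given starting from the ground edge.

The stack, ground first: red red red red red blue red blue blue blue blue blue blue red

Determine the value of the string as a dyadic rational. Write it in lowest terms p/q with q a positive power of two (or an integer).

Recurse on prefixes of the 14-edge string red red red red red blue red blue blue blue blue blue blue red:
value(r) = { — | 0 } ⇒ -1
value(rr) = { — | -1,0 } ⇒ -2
value(rrr) = { — | -2,-1,0 } ⇒ -3
value(rrrr) = { — | -3,-2,-1,0 } ⇒ -4
value(rrrrr) = { — | -4,-3,-2,-1,0 } ⇒ -5
value(rrrrrb) = { -5 | -4,-3,-2,-1,0 } ⇒ -9/2
value(rrrrrbr) = { -5 | -9/2,-4,-3,-2,-1,0 } ⇒ -19/4
value(rrrrrbrb) = { -5,-19/4 | -9/2,-4,-3,-2,-1,0 } ⇒ -37/8
value(rrrrrbrbb) = { -5,-19/4,-37/8 | -9/2,-4,-3,-2,-1,0 } ⇒ -73/16
value(rrrrrbrbbb) = { -5,-19/4,-37/8,-73/16 | -9/2,-4,-3,-2,-1,0 } ⇒ -145/32
value(rrrrrbrbbbb) = { -5,-19/4,-37/8,-73/16,-145/32 | -9/2,-4,-3,-2,-1,0 } ⇒ -289/64
value(rrrrrbrbbbbb) = { -5,-19/4,-37/8,-73/16,-145/32,-289/64 | -9/2,-4,-3,-2,-1,0 } ⇒ -577/128
value(rrrrrbrbbbbbb) = { -5,-19/4,-37/8,-73/16,-145/32,-289/64,-577/128 | -9/2,-4,-3,-2,-1,0 } ⇒ -1153/256
value(rrrrrbrbbbbbbr) = { -5,-19/4,-37/8,-73/16,-145/32,-289/64,-577/128 | -1153/256,-9/2,-4,-3,-2,-1,0 } ⇒ -2307/512

-2307/512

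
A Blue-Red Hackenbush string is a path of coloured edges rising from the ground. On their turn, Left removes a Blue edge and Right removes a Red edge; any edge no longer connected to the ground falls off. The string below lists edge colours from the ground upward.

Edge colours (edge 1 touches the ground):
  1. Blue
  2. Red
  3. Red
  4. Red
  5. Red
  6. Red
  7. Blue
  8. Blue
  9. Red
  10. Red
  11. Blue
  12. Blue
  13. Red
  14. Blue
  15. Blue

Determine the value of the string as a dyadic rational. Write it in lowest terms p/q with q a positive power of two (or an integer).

823/16384

edge 1 of 15 (Blue): { 0 | · } ⇒ 1
edge 2 of 15 (Red): { 0 | 1 } ⇒ 1/2
edge 3 of 15 (Red): { 0 | 1/2,1 } ⇒ 1/4
edge 4 of 15 (Red): { 0 | 1/4,1/2,1 } ⇒ 1/8
edge 5 of 15 (Red): { 0 | 1/8,1/4,1/2,1 } ⇒ 1/16
edge 6 of 15 (Red): { 0 | 1/16,1/8,1/4,1/2,1 } ⇒ 1/32
edge 7 of 15 (Blue): { 0,1/32 | 1/16,1/8,1/4,1/2,1 } ⇒ 3/64
edge 8 of 15 (Blue): { 0,1/32,3/64 | 1/16,1/8,1/4,1/2,1 } ⇒ 7/128
edge 9 of 15 (Red): { 0,1/32,3/64 | 7/128,1/16,1/8,1/4,1/2,1 } ⇒ 13/256
edge 10 of 15 (Red): { 0,1/32,3/64 | 13/256,7/128,1/16,1/8,1/4,1/2,1 } ⇒ 25/512
edge 11 of 15 (Blue): { 0,1/32,3/64,25/512 | 13/256,7/128,1/16,1/8,1/4,1/2,1 } ⇒ 51/1024
edge 12 of 15 (Blue): { 0,1/32,3/64,25/512,51/1024 | 13/256,7/128,1/16,1/8,1/4,1/2,1 } ⇒ 103/2048
edge 13 of 15 (Red): { 0,1/32,3/64,25/512,51/1024 | 103/2048,13/256,7/128,1/16,1/8,1/4,1/2,1 } ⇒ 205/4096
edge 14 of 15 (Blue): { 0,1/32,3/64,25/512,51/1024,205/4096 | 103/2048,13/256,7/128,1/16,1/8,1/4,1/2,1 } ⇒ 411/8192
edge 15 of 15 (Blue): { 0,1/32,3/64,25/512,51/1024,205/4096,411/8192 | 103/2048,13/256,7/128,1/16,1/8,1/4,1/2,1 } ⇒ 823/16384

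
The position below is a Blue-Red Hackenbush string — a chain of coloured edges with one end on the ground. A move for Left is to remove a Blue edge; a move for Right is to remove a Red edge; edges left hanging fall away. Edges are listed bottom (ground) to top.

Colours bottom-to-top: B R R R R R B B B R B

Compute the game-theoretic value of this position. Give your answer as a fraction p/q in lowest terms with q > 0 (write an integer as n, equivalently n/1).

59/1024

Build G(s[:k]) for k = 1..11, string s = B R R R R R B B B R B.
B: Left { 0 }, Right { — } ⇒ simplest 1
BR: Left { 0 }, Right { 1 } ⇒ simplest 1/2
BRR: Left { 0 }, Right { 1/2,1 } ⇒ simplest 1/4
BRRR: Left { 0 }, Right { 1/4,1/2,1 } ⇒ simplest 1/8
BRRRR: Left { 0 }, Right { 1/8,1/4,1/2,1 } ⇒ simplest 1/16
BRRRRR: Left { 0 }, Right { 1/16,1/8,1/4,1/2,1 } ⇒ simplest 1/32
BRRRRRB: Left { 0,1/32 }, Right { 1/16,1/8,1/4,1/2,1 } ⇒ simplest 3/64
BRRRRRBB: Left { 0,1/32,3/64 }, Right { 1/16,1/8,1/4,1/2,1 } ⇒ simplest 7/128
BRRRRRBBB: Left { 0,1/32,3/64,7/128 }, Right { 1/16,1/8,1/4,1/2,1 } ⇒ simplest 15/256
BRRRRRBBBR: Left { 0,1/32,3/64,7/128 }, Right { 15/256,1/16,1/8,1/4,1/2,1 } ⇒ simplest 29/512
BRRRRRBBBRB: Left { 0,1/32,3/64,7/128,29/512 }, Right { 15/256,1/16,1/8,1/4,1/2,1 } ⇒ simplest 59/1024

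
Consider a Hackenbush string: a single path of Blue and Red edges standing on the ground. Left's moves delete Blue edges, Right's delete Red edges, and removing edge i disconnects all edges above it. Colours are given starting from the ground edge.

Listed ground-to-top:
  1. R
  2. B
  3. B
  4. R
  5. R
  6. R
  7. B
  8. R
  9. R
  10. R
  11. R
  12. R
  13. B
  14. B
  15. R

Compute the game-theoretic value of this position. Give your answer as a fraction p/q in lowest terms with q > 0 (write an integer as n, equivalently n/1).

-7667/16384

Prefix values for R B B R R R B R R R R R B B R via {L|R} + simplicity:
1 of 15 · R · max L −∞ · min R 0 -> -1
2 of 15 · RB · max L -1 · min R 0 -> -1/2
3 of 15 · RBB · max L -1/2 · min R 0 -> -1/4
4 of 15 · RBBR · max L -1/2 · min R -1/4 -> -3/8
5 of 15 · RBBRR · max L -1/2 · min R -3/8 -> -7/16
6 of 15 · RBBRRR · max L -1/2 · min R -7/16 -> -15/32
7 of 15 · RBBRRRB · max L -15/32 · min R -7/16 -> -29/64
8 of 15 · RBBRRRBR · max L -15/32 · min R -29/64 -> -59/128
9 of 15 · RBBRRRBRR · max L -15/32 · min R -59/128 -> -119/256
10 of 15 · RBBRRRBRRR · max L -15/32 · min R -119/256 -> -239/512
11 of 15 · RBBRRRBRRRR · max L -15/32 · min R -239/512 -> -479/1024
12 of 15 · RBBRRRBRRRRR · max L -15/32 · min R -479/1024 -> -959/2048
13 of 15 · RBBRRRBRRRRRB · max L -959/2048 · min R -479/1024 -> -1917/4096
14 of 15 · RBBRRRBRRRRRBB · max L -1917/4096 · min R -479/1024 -> -3833/8192
15 of 15 · RBBRRRBRRRRRBBR · max L -1917/4096 · min R -3833/8192 -> -7667/16384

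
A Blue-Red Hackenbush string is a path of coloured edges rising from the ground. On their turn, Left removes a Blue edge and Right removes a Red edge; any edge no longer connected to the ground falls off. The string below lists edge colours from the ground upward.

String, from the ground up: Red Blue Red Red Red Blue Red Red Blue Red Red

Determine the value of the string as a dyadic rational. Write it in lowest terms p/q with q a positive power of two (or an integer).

-951/1024

R: Left {  }, Right { 0 } -> simplest -1
RB: Left { -1 }, Right { 0 } -> simplest -1/2
RBR: Left { -1 }, Right { -1/2; 0 } -> simplest -3/4
RBRR: Left { -1 }, Right { -3/4; -1/2; 0 } -> simplest -7/8
RBRRR: Left { -1 }, Right { -7/8; -3/4; -1/2; 0 } -> simplest -15/16
RBRRRB: Left { -1; -15/16 }, Right { -7/8; -3/4; -1/2; 0 } -> simplest -29/32
RBRRRBR: Left { -1; -15/16 }, Right { -29/32; -7/8; -3/4; -1/2; 0 } -> simplest -59/64
RBRRRBRR: Left { -1; -15/16 }, Right { -59/64; -29/32; -7/8; -3/4; -1/2; 0 } -> simplest -119/128
RBRRRBRRB: Left { -1; -15/16; -119/128 }, Right { -59/64; -29/32; -7/8; -3/4; -1/2; 0 } -> simplest -237/256
RBRRRBRRBR: Left { -1; -15/16; -119/128 }, Right { -237/256; -59/64; -29/32; -7/8; -3/4; -1/2; 0 } -> simplest -475/512
RBRRRBRRBRR: Left { -1; -15/16; -119/128 }, Right { -475/512; -237/256; -59/64; -29/32; -7/8; -3/4; -1/2; 0 } -> simplest -951/1024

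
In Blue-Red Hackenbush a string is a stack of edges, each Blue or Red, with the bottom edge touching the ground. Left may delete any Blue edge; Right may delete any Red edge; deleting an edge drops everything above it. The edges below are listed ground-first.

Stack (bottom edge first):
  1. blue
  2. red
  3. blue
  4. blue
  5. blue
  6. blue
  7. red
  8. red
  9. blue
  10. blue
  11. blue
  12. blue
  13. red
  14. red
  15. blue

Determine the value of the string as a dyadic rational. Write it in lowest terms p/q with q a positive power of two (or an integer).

15603/16384

b: Left { 0 }, Right { none } -> simplest 1
br: Left { 0 }, Right { 1 } -> simplest 1/2
brb: Left { 0, 1/2 }, Right { 1 } -> simplest 3/4
brbb: Left { 0, 1/2, 3/4 }, Right { 1 } -> simplest 7/8
brbbb: Left { 0, 1/2, 3/4, 7/8 }, Right { 1 } -> simplest 15/16
brbbbb: Left { 0, 1/2, 3/4, 7/8, 15/16 }, Right { 1 } -> simplest 31/32
brbbbbr: Left { 0, 1/2, 3/4, 7/8, 15/16 }, Right { 31/32, 1 } -> simplest 61/64
brbbbbrr: Left { 0, 1/2, 3/4, 7/8, 15/16 }, Right { 61/64, 31/32, 1 } -> simplest 121/128
brbbbbrrb: Left { 0, 1/2, 3/4, 7/8, 15/16, 121/128 }, Right { 61/64, 31/32, 1 } -> simplest 243/256
brbbbbrrbb: Left { 0, 1/2, 3/4, 7/8, 15/16, 121/128, 243/256 }, Right { 61/64, 31/32, 1 } -> simplest 487/512
brbbbbrrbbb: Left { 0, 1/2, 3/4, 7/8, 15/16, 121/128, 243/256, 487/512 }, Right { 61/64, 31/32, 1 } -> simplest 975/1024
brbbbbrrbbbb: Left { 0, 1/2, 3/4, 7/8, 15/16, 121/128, 243/256, 487/512, 975/1024 }, Right { 61/64, 31/32, 1 } -> simplest 1951/2048
brbbbbrrbbbbr: Left { 0, 1/2, 3/4, 7/8, 15/16, 121/128, 243/256, 487/512, 975/1024 }, Right { 1951/2048, 61/64, 31/32, 1 } -> simplest 3901/4096
brbbbbrrbbbbrr: Left { 0, 1/2, 3/4, 7/8, 15/16, 121/128, 243/256, 487/512, 975/1024 }, Right { 3901/4096, 1951/2048, 61/64, 31/32, 1 } -> simplest 7801/8192
brbbbbrrbbbbrrb: Left { 0, 1/2, 3/4, 7/8, 15/16, 121/128, 243/256, 487/512, 975/1024, 7801/8192 }, Right { 3901/4096, 1951/2048, 61/64, 31/32, 1 } -> simplest 15603/16384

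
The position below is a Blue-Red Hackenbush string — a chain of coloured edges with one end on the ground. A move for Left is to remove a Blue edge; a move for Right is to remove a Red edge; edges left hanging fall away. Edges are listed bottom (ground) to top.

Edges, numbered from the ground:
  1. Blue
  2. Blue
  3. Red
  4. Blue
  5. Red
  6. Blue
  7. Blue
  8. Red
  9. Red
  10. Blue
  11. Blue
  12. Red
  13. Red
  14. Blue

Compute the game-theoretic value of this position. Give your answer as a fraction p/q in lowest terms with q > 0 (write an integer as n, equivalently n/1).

6963/4096

Build G(s[:k]) for k = 1..14, string s = Blue Blue Red Blue Red Blue Blue Red Red Blue Blue Red Red Blue.
edge 1 of 14 (Blue): { 0 | (no moves) } → 1
edge 2 of 14 (Blue): { 0,1 | (no moves) } → 2
edge 3 of 14 (Red): { 0,1 | 2 } → 3/2
edge 4 of 14 (Blue): { 0,1,3/2 | 2 } → 7/4
edge 5 of 14 (Red): { 0,1,3/2 | 7/4,2 } → 13/8
edge 6 of 14 (Blue): { 0,1,3/2,13/8 | 7/4,2 } → 27/16
edge 7 of 14 (Blue): { 0,1,3/2,13/8,27/16 | 7/4,2 } → 55/32
edge 8 of 14 (Red): { 0,1,3/2,13/8,27/16 | 55/32,7/4,2 } → 109/64
edge 9 of 14 (Red): { 0,1,3/2,13/8,27/16 | 109/64,55/32,7/4,2 } → 217/128
edge 10 of 14 (Blue): { 0,1,3/2,13/8,27/16,217/128 | 109/64,55/32,7/4,2 } → 435/256
edge 11 of 14 (Blue): { 0,1,3/2,13/8,27/16,217/128,435/256 | 109/64,55/32,7/4,2 } → 871/512
edge 12 of 14 (Red): { 0,1,3/2,13/8,27/16,217/128,435/256 | 871/512,109/64,55/32,7/4,2 } → 1741/1024
edge 13 of 14 (Red): { 0,1,3/2,13/8,27/16,217/128,435/256 | 1741/1024,871/512,109/64,55/32,7/4,2 } → 3481/2048
edge 14 of 14 (Blue): { 0,1,3/2,13/8,27/16,217/128,435/256,3481/2048 | 1741/1024,871/512,109/64,55/32,7/4,2 } → 6963/4096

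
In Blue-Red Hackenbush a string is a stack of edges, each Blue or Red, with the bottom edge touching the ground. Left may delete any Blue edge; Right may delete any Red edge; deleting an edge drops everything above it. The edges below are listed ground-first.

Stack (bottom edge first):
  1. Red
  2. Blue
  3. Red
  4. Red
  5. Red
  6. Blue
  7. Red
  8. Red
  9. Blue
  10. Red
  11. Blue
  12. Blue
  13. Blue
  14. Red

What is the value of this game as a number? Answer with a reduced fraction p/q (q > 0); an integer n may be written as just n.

-7587/8192

Prefix values for Red Blue Red Red Red Blue Red Red Blue Red Blue Blue Blue Red via {L|R} + simplicity:
R: Left {  }, Right { 0 } = simplest -1
RB: Left { -1 }, Right { 0 } = simplest -1/2
RBR: Left { -1 }, Right { -1/2; 0 } = simplest -3/4
RBRR: Left { -1 }, Right { -3/4; -1/2; 0 } = simplest -7/8
RBRRR: Left { -1 }, Right { -7/8; -3/4; -1/2; 0 } = simplest -15/16
RBRRRB: Left { -1; -15/16 }, Right { -7/8; -3/4; -1/2; 0 } = simplest -29/32
RBRRRBR: Left { -1; -15/16 }, Right { -29/32; -7/8; -3/4; -1/2; 0 } = simplest -59/64
RBRRRBRR: Left { -1; -15/16 }, Right { -59/64; -29/32; -7/8; -3/4; -1/2; 0 } = simplest -119/128
RBRRRBRRB: Left { -1; -15/16; -119/128 }, Right { -59/64; -29/32; -7/8; -3/4; -1/2; 0 } = simplest -237/256
RBRRRBRRBR: Left { -1; -15/16; -119/128 }, Right { -237/256; -59/64; -29/32; -7/8; -3/4; -1/2; 0 } = simplest -475/512
RBRRRBRRBRB: Left { -1; -15/16; -119/128; -475/512 }, Right { -237/256; -59/64; -29/32; -7/8; -3/4; -1/2; 0 } = simplest -949/1024
RBRRRBRRBRBB: Left { -1; -15/16; -119/128; -475/512; -949/1024 }, Right { -237/256; -59/64; -29/32; -7/8; -3/4; -1/2; 0 } = simplest -1897/2048
RBRRRBRRBRBBB: Left { -1; -15/16; -119/128; -475/512; -949/1024; -1897/2048 }, Right { -237/256; -59/64; -29/32; -7/8; -3/4; -1/2; 0 } = simplest -3793/4096
RBRRRBRRBRBBBR: Left { -1; -15/16; -119/128; -475/512; -949/1024; -1897/2048 }, Right { -3793/4096; -237/256; -59/64; -29/32; -7/8; -3/4; -1/2; 0 } = simplest -7587/8192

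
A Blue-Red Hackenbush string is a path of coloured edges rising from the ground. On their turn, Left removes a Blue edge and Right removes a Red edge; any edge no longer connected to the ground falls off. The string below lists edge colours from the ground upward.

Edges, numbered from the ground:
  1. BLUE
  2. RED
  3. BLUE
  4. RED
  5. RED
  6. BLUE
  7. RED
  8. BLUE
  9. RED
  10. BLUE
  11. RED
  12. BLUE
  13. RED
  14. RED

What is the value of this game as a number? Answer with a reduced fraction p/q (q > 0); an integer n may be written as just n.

B: Left { 0 }, Right { (no moves) } = simplest 1
BR: Left { 0 }, Right { 1 } = simplest 1/2
BRB: Left { 0; 1/2 }, Right { 1 } = simplest 3/4
BRBR: Left { 0; 1/2 }, Right { 3/4; 1 } = simplest 5/8
BRBRR: Left { 0; 1/2 }, Right { 5/8; 3/4; 1 } = simplest 9/16
BRBRRB: Left { 0; 1/2; 9/16 }, Right { 5/8; 3/4; 1 } = simplest 19/32
BRBRRBR: Left { 0; 1/2; 9/16 }, Right { 19/32; 5/8; 3/4; 1 } = simplest 37/64
BRBRRBRB: Left { 0; 1/2; 9/16; 37/64 }, Right { 19/32; 5/8; 3/4; 1 } = simplest 75/128
BRBRRBRBR: Left { 0; 1/2; 9/16; 37/64 }, Right { 75/128; 19/32; 5/8; 3/4; 1 } = simplest 149/256
BRBRRBRBRB: Left { 0; 1/2; 9/16; 37/64; 149/256 }, Right { 75/128; 19/32; 5/8; 3/4; 1 } = simplest 299/512
BRBRRBRBRBR: Left { 0; 1/2; 9/16; 37/64; 149/256 }, Right { 299/512; 75/128; 19/32; 5/8; 3/4; 1 } = simplest 597/1024
BRBRRBRBRBRB: Left { 0; 1/2; 9/16; 37/64; 149/256; 597/1024 }, Right { 299/512; 75/128; 19/32; 5/8; 3/4; 1 } = simplest 1195/2048
BRBRRBRBRBRBR: Left { 0; 1/2; 9/16; 37/64; 149/256; 597/1024 }, Right { 1195/2048; 299/512; 75/128; 19/32; 5/8; 3/4; 1 } = simplest 2389/4096
BRBRRBRBRBRBRR: Left { 0; 1/2; 9/16; 37/64; 149/256; 597/1024 }, Right { 2389/4096; 1195/2048; 299/512; 75/128; 19/32; 5/8; 3/4; 1 } = simplest 4777/8192

4777/8192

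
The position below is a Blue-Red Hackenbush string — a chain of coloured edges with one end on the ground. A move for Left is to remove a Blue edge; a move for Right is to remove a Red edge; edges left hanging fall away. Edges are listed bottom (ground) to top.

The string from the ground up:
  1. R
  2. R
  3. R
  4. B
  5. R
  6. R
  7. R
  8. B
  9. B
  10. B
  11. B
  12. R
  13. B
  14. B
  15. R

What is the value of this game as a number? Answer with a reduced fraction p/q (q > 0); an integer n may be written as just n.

-11795/4096

Recurse on prefixes of the 15-edge string R R R B R R R B B B B R B B R:
edge 1 of 15 (R): { (no moves) | 0 } — -1
edge 2 of 15 (R): { (no moves) | -1,0 } — -2
edge 3 of 15 (R): { (no moves) | -2,-1,0 } — -3
edge 4 of 15 (B): { -3 | -2,-1,0 } — -5/2
edge 5 of 15 (R): { -3 | -5/2,-2,-1,0 } — -11/4
edge 6 of 15 (R): { -3 | -11/4,-5/2,-2,-1,0 } — -23/8
edge 7 of 15 (R): { -3 | -23/8,-11/4,-5/2,-2,-1,0 } — -47/16
edge 8 of 15 (B): { -3,-47/16 | -23/8,-11/4,-5/2,-2,-1,0 } — -93/32
edge 9 of 15 (B): { -3,-47/16,-93/32 | -23/8,-11/4,-5/2,-2,-1,0 } — -185/64
edge 10 of 15 (B): { -3,-47/16,-93/32,-185/64 | -23/8,-11/4,-5/2,-2,-1,0 } — -369/128
edge 11 of 15 (B): { -3,-47/16,-93/32,-185/64,-369/128 | -23/8,-11/4,-5/2,-2,-1,0 } — -737/256
edge 12 of 15 (R): { -3,-47/16,-93/32,-185/64,-369/128 | -737/256,-23/8,-11/4,-5/2,-2,-1,0 } — -1475/512
edge 13 of 15 (B): { -3,-47/16,-93/32,-185/64,-369/128,-1475/512 | -737/256,-23/8,-11/4,-5/2,-2,-1,0 } — -2949/1024
edge 14 of 15 (B): { -3,-47/16,-93/32,-185/64,-369/128,-1475/512,-2949/1024 | -737/256,-23/8,-11/4,-5/2,-2,-1,0 } — -5897/2048
edge 15 of 15 (R): { -3,-47/16,-93/32,-185/64,-369/128,-1475/512,-2949/1024 | -5897/2048,-737/256,-23/8,-11/4,-5/2,-2,-1,0 } — -11795/4096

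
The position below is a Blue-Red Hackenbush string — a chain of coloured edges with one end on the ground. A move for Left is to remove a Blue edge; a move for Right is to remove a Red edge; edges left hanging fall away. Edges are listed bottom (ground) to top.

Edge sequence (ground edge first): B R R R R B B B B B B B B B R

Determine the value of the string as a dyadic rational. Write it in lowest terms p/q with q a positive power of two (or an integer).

2045/16384

B: Left { 0 }, Right { ∅ } ⇒ simplest 1
BR: Left { 0 }, Right { 1 } ⇒ simplest 1/2
BRR: Left { 0 }, Right { 1/2 1 } ⇒ simplest 1/4
BRRR: Left { 0 }, Right { 1/4 1/2 1 } ⇒ simplest 1/8
BRRRR: Left { 0 }, Right { 1/8 1/4 1/2 1 } ⇒ simplest 1/16
BRRRRB: Left { 0 1/16 }, Right { 1/8 1/4 1/2 1 } ⇒ simplest 3/32
BRRRRBB: Left { 0 1/16 3/32 }, Right { 1/8 1/4 1/2 1 } ⇒ simplest 7/64
BRRRRBBB: Left { 0 1/16 3/32 7/64 }, Right { 1/8 1/4 1/2 1 } ⇒ simplest 15/128
BRRRRBBBB: Left { 0 1/16 3/32 7/64 15/128 }, Right { 1/8 1/4 1/2 1 } ⇒ simplest 31/256
BRRRRBBBBB: Left { 0 1/16 3/32 7/64 15/128 31/256 }, Right { 1/8 1/4 1/2 1 } ⇒ simplest 63/512
BRRRRBBBBBB: Left { 0 1/16 3/32 7/64 15/128 31/256 63/512 }, Right { 1/8 1/4 1/2 1 } ⇒ simplest 127/1024
BRRRRBBBBBBB: Left { 0 1/16 3/32 7/64 15/128 31/256 63/512 127/1024 }, Right { 1/8 1/4 1/2 1 } ⇒ simplest 255/2048
BRRRRBBBBBBBB: Left { 0 1/16 3/32 7/64 15/128 31/256 63/512 127/1024 255/2048 }, Right { 1/8 1/4 1/2 1 } ⇒ simplest 511/4096
BRRRRBBBBBBBBB: Left { 0 1/16 3/32 7/64 15/128 31/256 63/512 127/1024 255/2048 511/4096 }, Right { 1/8 1/4 1/2 1 } ⇒ simplest 1023/8192
BRRRRBBBBBBBBBR: Left { 0 1/16 3/32 7/64 15/128 31/256 63/512 127/1024 255/2048 511/4096 }, Right { 1023/8192 1/8 1/4 1/2 1 } ⇒ simplest 2045/16384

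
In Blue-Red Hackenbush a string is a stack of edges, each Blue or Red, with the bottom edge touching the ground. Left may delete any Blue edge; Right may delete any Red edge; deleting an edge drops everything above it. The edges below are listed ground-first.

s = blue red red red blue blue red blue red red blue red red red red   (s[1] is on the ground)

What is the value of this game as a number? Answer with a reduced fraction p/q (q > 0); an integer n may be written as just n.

3361/16384

edge 1 of 15 (blue): { 0 | · } = 1
edge 2 of 15 (red): { 0 | 1 } = 1/2
edge 3 of 15 (red): { 0 | 1/2 1 } = 1/4
edge 4 of 15 (red): { 0 | 1/4 1/2 1 } = 1/8
edge 5 of 15 (blue): { 0 1/8 | 1/4 1/2 1 } = 3/16
edge 6 of 15 (blue): { 0 1/8 3/16 | 1/4 1/2 1 } = 7/32
edge 7 of 15 (red): { 0 1/8 3/16 | 7/32 1/4 1/2 1 } = 13/64
edge 8 of 15 (blue): { 0 1/8 3/16 13/64 | 7/32 1/4 1/2 1 } = 27/128
edge 9 of 15 (red): { 0 1/8 3/16 13/64 | 27/128 7/32 1/4 1/2 1 } = 53/256
edge 10 of 15 (red): { 0 1/8 3/16 13/64 | 53/256 27/128 7/32 1/4 1/2 1 } = 105/512
edge 11 of 15 (blue): { 0 1/8 3/16 13/64 105/512 | 53/256 27/128 7/32 1/4 1/2 1 } = 211/1024
edge 12 of 15 (red): { 0 1/8 3/16 13/64 105/512 | 211/1024 53/256 27/128 7/32 1/4 1/2 1 } = 421/2048
edge 13 of 15 (red): { 0 1/8 3/16 13/64 105/512 | 421/2048 211/1024 53/256 27/128 7/32 1/4 1/2 1 } = 841/4096
edge 14 of 15 (red): { 0 1/8 3/16 13/64 105/512 | 841/4096 421/2048 211/1024 53/256 27/128 7/32 1/4 1/2 1 } = 1681/8192
edge 15 of 15 (red): { 0 1/8 3/16 13/64 105/512 | 1681/8192 841/4096 421/2048 211/1024 53/256 27/128 7/32 1/4 1/2 1 } = 3361/16384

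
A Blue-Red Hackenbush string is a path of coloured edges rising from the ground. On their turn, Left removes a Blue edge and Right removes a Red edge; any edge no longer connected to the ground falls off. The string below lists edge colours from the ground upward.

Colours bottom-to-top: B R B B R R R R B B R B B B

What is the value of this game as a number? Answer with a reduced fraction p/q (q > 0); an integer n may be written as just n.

G_1 [B]  L=[0]  R=[]  = 1
G_2 [BR]  L=[0]  R=[1]  = 1/2
G_3 [BRB]  L=[0 1/2]  R=[1]  = 3/4
G_4 [BRBB]  L=[0 1/2 3/4]  R=[1]  = 7/8
G_5 [BRBBR]  L=[0 1/2 3/4]  R=[7/8 1]  = 13/16
G_6 [BRBBRR]  L=[0 1/2 3/4]  R=[13/16 7/8 1]  = 25/32
G_7 [BRBBRRR]  L=[0 1/2 3/4]  R=[25/32 13/16 7/8 1]  = 49/64
G_8 [BRBBRRRR]  L=[0 1/2 3/4]  R=[49/64 25/32 13/16 7/8 1]  = 97/128
G_9 [BRBBRRRRB]  L=[0 1/2 3/4 97/128]  R=[49/64 25/32 13/16 7/8 1]  = 195/256
G_10 [BRBBRRRRBB]  L=[0 1/2 3/4 97/128 195/256]  R=[49/64 25/32 13/16 7/8 1]  = 391/512
G_11 [BRBBRRRRBBR]  L=[0 1/2 3/4 97/128 195/256]  R=[391/512 49/64 25/32 13/16 7/8 1]  = 781/1024
G_12 [BRBBRRRRBBRB]  L=[0 1/2 3/4 97/128 195/256 781/1024]  R=[391/512 49/64 25/32 13/16 7/8 1]  = 1563/2048
G_13 [BRBBRRRRBBRBB]  L=[0 1/2 3/4 97/128 195/256 781/1024 1563/2048]  R=[391/512 49/64 25/32 13/16 7/8 1]  = 3127/4096
G_14 [BRBBRRRRBBRBBB]  L=[0 1/2 3/4 97/128 195/256 781/1024 1563/2048 3127/4096]  R=[391/512 49/64 25/32 13/16 7/8 1]  = 6255/8192

6255/8192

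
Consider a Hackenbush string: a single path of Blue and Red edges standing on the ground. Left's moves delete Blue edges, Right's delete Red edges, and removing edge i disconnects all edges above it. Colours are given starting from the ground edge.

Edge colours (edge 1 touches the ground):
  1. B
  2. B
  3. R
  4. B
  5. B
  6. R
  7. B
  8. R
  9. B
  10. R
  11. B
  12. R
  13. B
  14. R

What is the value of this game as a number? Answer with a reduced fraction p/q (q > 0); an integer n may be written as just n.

7509/4096

B: Left { 0 }, Right { — } -> simplest 1
BB: Left { 0; 1 }, Right { — } -> simplest 2
BBR: Left { 0; 1 }, Right { 2 } -> simplest 3/2
BBRB: Left { 0; 1; 3/2 }, Right { 2 } -> simplest 7/4
BBRBB: Left { 0; 1; 3/2; 7/4 }, Right { 2 } -> simplest 15/8
BBRBBR: Left { 0; 1; 3/2; 7/4 }, Right { 15/8; 2 } -> simplest 29/16
BBRBBRB: Left { 0; 1; 3/2; 7/4; 29/16 }, Right { 15/8; 2 } -> simplest 59/32
BBRBBRBR: Left { 0; 1; 3/2; 7/4; 29/16 }, Right { 59/32; 15/8; 2 } -> simplest 117/64
BBRBBRBRB: Left { 0; 1; 3/2; 7/4; 29/16; 117/64 }, Right { 59/32; 15/8; 2 } -> simplest 235/128
BBRBBRBRBR: Left { 0; 1; 3/2; 7/4; 29/16; 117/64 }, Right { 235/128; 59/32; 15/8; 2 } -> simplest 469/256
BBRBBRBRBRB: Left { 0; 1; 3/2; 7/4; 29/16; 117/64; 469/256 }, Right { 235/128; 59/32; 15/8; 2 } -> simplest 939/512
BBRBBRBRBRBR: Left { 0; 1; 3/2; 7/4; 29/16; 117/64; 469/256 }, Right { 939/512; 235/128; 59/32; 15/8; 2 } -> simplest 1877/1024
BBRBBRBRBRBRB: Left { 0; 1; 3/2; 7/4; 29/16; 117/64; 469/256; 1877/1024 }, Right { 939/512; 235/128; 59/32; 15/8; 2 } -> simplest 3755/2048
BBRBBRBRBRBRBR: Left { 0; 1; 3/2; 7/4; 29/16; 117/64; 469/256; 1877/1024 }, Right { 3755/2048; 939/512; 235/128; 59/32; 15/8; 2 } -> simplest 7509/4096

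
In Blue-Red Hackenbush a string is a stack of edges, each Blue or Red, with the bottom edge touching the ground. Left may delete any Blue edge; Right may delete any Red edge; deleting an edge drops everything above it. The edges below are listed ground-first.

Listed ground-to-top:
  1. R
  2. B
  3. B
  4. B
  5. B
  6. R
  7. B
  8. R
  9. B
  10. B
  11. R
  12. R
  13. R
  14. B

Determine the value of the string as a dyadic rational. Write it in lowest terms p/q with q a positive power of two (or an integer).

Prefix values for R B B B B R B R B B R R R B via {L|R} + simplicity:
step 1: add R to get R; options L={ (no moves) } R={ 0 } => -1
step 2: add B to get RB; options L={ -1 } R={ 0 } => -1/2
step 3: add B to get RBB; options L={ -1, -1/2 } R={ 0 } => -1/4
step 4: add B to get RBBB; options L={ -1, -1/2, -1/4 } R={ 0 } => -1/8
step 5: add B to get RBBBB; options L={ -1, -1/2, -1/4, -1/8 } R={ 0 } => -1/16
step 6: add R to get RBBBBR; options L={ -1, -1/2, -1/4, -1/8 } R={ -1/16, 0 } => -3/32
step 7: add B to get RBBBBRB; options L={ -1, -1/2, -1/4, -1/8, -3/32 } R={ -1/16, 0 } => -5/64
step 8: add R to get RBBBBRBR; options L={ -1, -1/2, -1/4, -1/8, -3/32 } R={ -5/64, -1/16, 0 } => -11/128
step 9: add B to get RBBBBRBRB; options L={ -1, -1/2, -1/4, -1/8, -3/32, -11/128 } R={ -5/64, -1/16, 0 } => -21/256
step 10: add B to get RBBBBRBRBB; options L={ -1, -1/2, -1/4, -1/8, -3/32, -11/128, -21/256 } R={ -5/64, -1/16, 0 } => -41/512
step 11: add R to get RBBBBRBRBBR; options L={ -1, -1/2, -1/4, -1/8, -3/32, -11/128, -21/256 } R={ -41/512, -5/64, -1/16, 0 } => -83/1024
step 12: add R to get RBBBBRBRBBRR; options L={ -1, -1/2, -1/4, -1/8, -3/32, -11/128, -21/256 } R={ -83/1024, -41/512, -5/64, -1/16, 0 } => -167/2048
step 13: add R to get RBBBBRBRBBRRR; options L={ -1, -1/2, -1/4, -1/8, -3/32, -11/128, -21/256 } R={ -167/2048, -83/1024, -41/512, -5/64, -1/16, 0 } => -335/4096
step 14: add B to get RBBBBRBRBBRRRB; options L={ -1, -1/2, -1/4, -1/8, -3/32, -11/128, -21/256, -335/4096 } R={ -167/2048, -83/1024, -41/512, -5/64, -1/16, 0 } => -669/8192

-669/8192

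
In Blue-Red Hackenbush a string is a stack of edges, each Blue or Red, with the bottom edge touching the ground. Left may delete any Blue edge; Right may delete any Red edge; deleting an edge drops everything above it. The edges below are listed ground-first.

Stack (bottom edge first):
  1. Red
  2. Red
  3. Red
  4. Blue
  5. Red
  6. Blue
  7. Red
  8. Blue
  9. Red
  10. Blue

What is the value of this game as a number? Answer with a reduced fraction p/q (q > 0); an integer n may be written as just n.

val_1 [R]  L=[—]  R=[0]  — -1
val_2 [RR]  L=[—]  R=[-1; 0]  — -2
val_3 [RRR]  L=[—]  R=[-2; -1; 0]  — -3
val_4 [RRRB]  L=[-3]  R=[-2; -1; 0]  — -5/2
val_5 [RRRBR]  L=[-3]  R=[-5/2; -2; -1; 0]  — -11/4
val_6 [RRRBRB]  L=[-3; -11/4]  R=[-5/2; -2; -1; 0]  — -21/8
val_7 [RRRBRBR]  L=[-3; -11/4]  R=[-21/8; -5/2; -2; -1; 0]  — -43/16
val_8 [RRRBRBRB]  L=[-3; -11/4; -43/16]  R=[-21/8; -5/2; -2; -1; 0]  — -85/32
val_9 [RRRBRBRBR]  L=[-3; -11/4; -43/16]  R=[-85/32; -21/8; -5/2; -2; -1; 0]  — -171/64
val_10 [RRRBRBRBRB]  L=[-3; -11/4; -43/16; -171/64]  R=[-85/32; -21/8; -5/2; -2; -1; 0]  — -341/128

-341/128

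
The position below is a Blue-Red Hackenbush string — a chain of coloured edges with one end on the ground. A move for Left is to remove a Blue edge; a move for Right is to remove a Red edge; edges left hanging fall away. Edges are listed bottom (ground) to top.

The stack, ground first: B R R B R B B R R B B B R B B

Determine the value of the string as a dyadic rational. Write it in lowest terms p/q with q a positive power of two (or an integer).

Recurse on prefixes of the 15-edge string B R R B R B B R R B B B R B B:
step 1: add B to get B; options L={ 0 } R={  } — 1
step 2: add R to get BR; options L={ 0 } R={ 1 } — 1/2
step 3: add R to get BRR; options L={ 0 } R={ 1/2,1 } — 1/4
step 4: add B to get BRRB; options L={ 0,1/4 } R={ 1/2,1 } — 3/8
step 5: add R to get BRRBR; options L={ 0,1/4 } R={ 3/8,1/2,1 } — 5/16
step 6: add B to get BRRBRB; options L={ 0,1/4,5/16 } R={ 3/8,1/2,1 } — 11/32
step 7: add B to get BRRBRBB; options L={ 0,1/4,5/16,11/32 } R={ 3/8,1/2,1 } — 23/64
step 8: add R to get BRRBRBBR; options L={ 0,1/4,5/16,11/32 } R={ 23/64,3/8,1/2,1 } — 45/128
step 9: add R to get BRRBRBBRR; options L={ 0,1/4,5/16,11/32 } R={ 45/128,23/64,3/8,1/2,1 } — 89/256
step 10: add B to get BRRBRBBRRB; options L={ 0,1/4,5/16,11/32,89/256 } R={ 45/128,23/64,3/8,1/2,1 } — 179/512
step 11: add B to get BRRBRBBRRBB; options L={ 0,1/4,5/16,11/32,89/256,179/512 } R={ 45/128,23/64,3/8,1/2,1 } — 359/1024
step 12: add B to get BRRBRBBRRBBB; options L={ 0,1/4,5/16,11/32,89/256,179/512,359/1024 } R={ 45/128,23/64,3/8,1/2,1 } — 719/2048
step 13: add R to get BRRBRBBRRBBBR; options L={ 0,1/4,5/16,11/32,89/256,179/512,359/1024 } R={ 719/2048,45/128,23/64,3/8,1/2,1 } — 1437/4096
step 14: add B to get BRRBRBBRRBBBRB; options L={ 0,1/4,5/16,11/32,89/256,179/512,359/1024,1437/4096 } R={ 719/2048,45/128,23/64,3/8,1/2,1 } — 2875/8192
step 15: add B to get BRRBRBBRRBBBRBB; options L={ 0,1/4,5/16,11/32,89/256,179/512,359/1024,1437/4096,2875/8192 } R={ 719/2048,45/128,23/64,3/8,1/2,1 } — 5751/16384

5751/16384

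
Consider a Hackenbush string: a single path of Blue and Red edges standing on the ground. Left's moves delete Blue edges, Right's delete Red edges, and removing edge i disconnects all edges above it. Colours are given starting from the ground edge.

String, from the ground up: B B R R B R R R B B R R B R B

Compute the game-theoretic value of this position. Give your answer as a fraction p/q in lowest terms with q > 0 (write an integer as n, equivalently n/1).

10443/8192

Build v(s[:k]) for k = 1..15, string s = B B R R B R R R B B R R B R B.
edge 1 of 15 (B): { 0 | — } → 1
edge 2 of 15 (B): { 0, 1 | — } → 2
edge 3 of 15 (R): { 0, 1 | 2 } → 3/2
edge 4 of 15 (R): { 0, 1 | 3/2, 2 } → 5/4
edge 5 of 15 (B): { 0, 1, 5/4 | 3/2, 2 } → 11/8
edge 6 of 15 (R): { 0, 1, 5/4 | 11/8, 3/2, 2 } → 21/16
edge 7 of 15 (R): { 0, 1, 5/4 | 21/16, 11/8, 3/2, 2 } → 41/32
edge 8 of 15 (R): { 0, 1, 5/4 | 41/32, 21/16, 11/8, 3/2, 2 } → 81/64
edge 9 of 15 (B): { 0, 1, 5/4, 81/64 | 41/32, 21/16, 11/8, 3/2, 2 } → 163/128
edge 10 of 15 (B): { 0, 1, 5/4, 81/64, 163/128 | 41/32, 21/16, 11/8, 3/2, 2 } → 327/256
edge 11 of 15 (R): { 0, 1, 5/4, 81/64, 163/128 | 327/256, 41/32, 21/16, 11/8, 3/2, 2 } → 653/512
edge 12 of 15 (R): { 0, 1, 5/4, 81/64, 163/128 | 653/512, 327/256, 41/32, 21/16, 11/8, 3/2, 2 } → 1305/1024
edge 13 of 15 (B): { 0, 1, 5/4, 81/64, 163/128, 1305/1024 | 653/512, 327/256, 41/32, 21/16, 11/8, 3/2, 2 } → 2611/2048
edge 14 of 15 (R): { 0, 1, 5/4, 81/64, 163/128, 1305/1024 | 2611/2048, 653/512, 327/256, 41/32, 21/16, 11/8, 3/2, 2 } → 5221/4096
edge 15 of 15 (B): { 0, 1, 5/4, 81/64, 163/128, 1305/1024, 5221/4096 | 2611/2048, 653/512, 327/256, 41/32, 21/16, 11/8, 3/2, 2 } → 10443/8192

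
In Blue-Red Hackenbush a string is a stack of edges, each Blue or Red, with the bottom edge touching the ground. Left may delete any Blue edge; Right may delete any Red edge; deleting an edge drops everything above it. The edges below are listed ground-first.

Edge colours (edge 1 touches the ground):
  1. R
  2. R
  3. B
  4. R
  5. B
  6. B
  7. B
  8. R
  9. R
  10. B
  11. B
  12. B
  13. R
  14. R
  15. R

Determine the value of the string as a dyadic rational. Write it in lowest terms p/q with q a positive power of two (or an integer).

g(R) = { ∅ | 0 } ⇒ -1
g(RR) = { ∅ | -1 0 } ⇒ -2
g(RRB) = { -2 | -1 0 } ⇒ -3/2
g(RRBR) = { -2 | -3/2 -1 0 } ⇒ -7/4
g(RRBRB) = { -2 -7/4 | -3/2 -1 0 } ⇒ -13/8
g(RRBRBB) = { -2 -7/4 -13/8 | -3/2 -1 0 } ⇒ -25/16
g(RRBRBBB) = { -2 -7/4 -13/8 -25/16 | -3/2 -1 0 } ⇒ -49/32
g(RRBRBBBR) = { -2 -7/4 -13/8 -25/16 | -49/32 -3/2 -1 0 } ⇒ -99/64
g(RRBRBBBRR) = { -2 -7/4 -13/8 -25/16 | -99/64 -49/32 -3/2 -1 0 } ⇒ -199/128
g(RRBRBBBRRB) = { -2 -7/4 -13/8 -25/16 -199/128 | -99/64 -49/32 -3/2 -1 0 } ⇒ -397/256
g(RRBRBBBRRBB) = { -2 -7/4 -13/8 -25/16 -199/128 -397/256 | -99/64 -49/32 -3/2 -1 0 } ⇒ -793/512
g(RRBRBBBRRBBB) = { -2 -7/4 -13/8 -25/16 -199/128 -397/256 -793/512 | -99/64 -49/32 -3/2 -1 0 } ⇒ -1585/1024
g(RRBRBBBRRBBBR) = { -2 -7/4 -13/8 -25/16 -199/128 -397/256 -793/512 | -1585/1024 -99/64 -49/32 -3/2 -1 0 } ⇒ -3171/2048
g(RRBRBBBRRBBBRR) = { -2 -7/4 -13/8 -25/16 -199/128 -397/256 -793/512 | -3171/2048 -1585/1024 -99/64 -49/32 -3/2 -1 0 } ⇒ -6343/4096
g(RRBRBBBRRBBBRRR) = { -2 -7/4 -13/8 -25/16 -199/128 -397/256 -793/512 | -6343/4096 -3171/2048 -1585/1024 -99/64 -49/32 -3/2 -1 0 } ⇒ -12687/8192

-12687/8192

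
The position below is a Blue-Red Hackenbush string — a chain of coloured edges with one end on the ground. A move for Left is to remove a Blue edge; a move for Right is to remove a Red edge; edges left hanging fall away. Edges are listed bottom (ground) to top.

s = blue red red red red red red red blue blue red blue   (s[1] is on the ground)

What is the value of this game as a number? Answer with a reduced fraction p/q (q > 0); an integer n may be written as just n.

Recurse on prefixes of the 12-edge string blue red red red red red red red blue blue red blue:
step 1: add blue to get b; options L={ 0 } R={ · } — 1
step 2: add red to get br; options L={ 0 } R={ 1 } — 1/2
step 3: add red to get brr; options L={ 0 } R={ 1/2, 1 } — 1/4
step 4: add red to get brrr; options L={ 0 } R={ 1/4, 1/2, 1 } — 1/8
step 5: add red to get brrrr; options L={ 0 } R={ 1/8, 1/4, 1/2, 1 } — 1/16
step 6: add red to get brrrrr; options L={ 0 } R={ 1/16, 1/8, 1/4, 1/2, 1 } — 1/32
step 7: add red to get brrrrrr; options L={ 0 } R={ 1/32, 1/16, 1/8, 1/4, 1/2, 1 } — 1/64
step 8: add red to get brrrrrrr; options L={ 0 } R={ 1/64, 1/32, 1/16, 1/8, 1/4, 1/2, 1 } — 1/128
step 9: add blue to get brrrrrrrb; options L={ 0, 1/128 } R={ 1/64, 1/32, 1/16, 1/8, 1/4, 1/2, 1 } — 3/256
step 10: add blue to get brrrrrrrbb; options L={ 0, 1/128, 3/256 } R={ 1/64, 1/32, 1/16, 1/8, 1/4, 1/2, 1 } — 7/512
step 11: add red to get brrrrrrrbbr; options L={ 0, 1/128, 3/256 } R={ 7/512, 1/64, 1/32, 1/16, 1/8, 1/4, 1/2, 1 } — 13/1024
step 12: add blue to get brrrrrrrbbrb; options L={ 0, 1/128, 3/256, 13/1024 } R={ 7/512, 1/64, 1/32, 1/16, 1/8, 1/4, 1/2, 1 } — 27/2048

27/2048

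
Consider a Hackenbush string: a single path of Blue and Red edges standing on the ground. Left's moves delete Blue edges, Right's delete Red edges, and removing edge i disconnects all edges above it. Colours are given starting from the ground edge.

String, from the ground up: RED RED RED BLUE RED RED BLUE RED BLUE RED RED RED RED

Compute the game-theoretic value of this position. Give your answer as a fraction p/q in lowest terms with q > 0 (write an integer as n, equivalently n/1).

1 of 13 · R · max L −∞ · min R 0 → -1
2 of 13 · RR · max L −∞ · min R -1 → -2
3 of 13 · RRR · max L −∞ · min R -2 → -3
4 of 13 · RRRB · max L -3 · min R -2 → -5/2
5 of 13 · RRRBR · max L -3 · min R -5/2 → -11/4
6 of 13 · RRRBRR · max L -3 · min R -11/4 → -23/8
7 of 13 · RRRBRRB · max L -23/8 · min R -11/4 → -45/16
8 of 13 · RRRBRRBR · max L -23/8 · min R -45/16 → -91/32
9 of 13 · RRRBRRBRB · max L -91/32 · min R -45/16 → -181/64
10 of 13 · RRRBRRBRBR · max L -91/32 · min R -181/64 → -363/128
11 of 13 · RRRBRRBRBRR · max L -91/32 · min R -363/128 → -727/256
12 of 13 · RRRBRRBRBRRR · max L -91/32 · min R -727/256 → -1455/512
13 of 13 · RRRBRRBRBRRRR · max L -91/32 · min R -1455/512 → -2911/1024

-2911/1024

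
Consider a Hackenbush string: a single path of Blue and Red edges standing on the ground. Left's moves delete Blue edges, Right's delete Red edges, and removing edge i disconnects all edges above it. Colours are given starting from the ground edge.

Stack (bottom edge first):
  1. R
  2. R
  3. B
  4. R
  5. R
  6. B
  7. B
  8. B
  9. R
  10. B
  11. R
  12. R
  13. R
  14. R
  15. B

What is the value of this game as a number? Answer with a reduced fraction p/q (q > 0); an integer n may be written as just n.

1 of 15 · R · max L −∞ · min R 0 gives -1
2 of 15 · RR · max L −∞ · min R -1 gives -2
3 of 15 · RRB · max L -2 · min R -1 gives -3/2
4 of 15 · RRBR · max L -2 · min R -3/2 gives -7/4
5 of 15 · RRBRR · max L -2 · min R -7/4 gives -15/8
6 of 15 · RRBRRB · max L -15/8 · min R -7/4 gives -29/16
7 of 15 · RRBRRBB · max L -29/16 · min R -7/4 gives -57/32
8 of 15 · RRBRRBBB · max L -57/32 · min R -7/4 gives -113/64
9 of 15 · RRBRRBBBR · max L -57/32 · min R -113/64 gives -227/128
10 of 15 · RRBRRBBBRB · max L -227/128 · min R -113/64 gives -453/256
11 of 15 · RRBRRBBBRBR · max L -227/128 · min R -453/256 gives -907/512
12 of 15 · RRBRRBBBRBRR · max L -227/128 · min R -907/512 gives -1815/1024
13 of 15 · RRBRRBBBRBRRR · max L -227/128 · min R -1815/1024 gives -3631/2048
14 of 15 · RRBRRBBBRBRRRR · max L -227/128 · min R -3631/2048 gives -7263/4096
15 of 15 · RRBRRBBBRBRRRRB · max L -7263/4096 · min R -3631/2048 gives -14525/8192

-14525/8192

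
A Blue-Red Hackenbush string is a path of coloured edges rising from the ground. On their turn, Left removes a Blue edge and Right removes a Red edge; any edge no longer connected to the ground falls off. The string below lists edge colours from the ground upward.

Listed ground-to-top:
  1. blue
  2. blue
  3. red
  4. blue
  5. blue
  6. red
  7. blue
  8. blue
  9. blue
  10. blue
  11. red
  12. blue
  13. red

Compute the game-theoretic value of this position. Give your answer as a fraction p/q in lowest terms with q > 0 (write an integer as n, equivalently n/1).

Build G(s[:k]) for k = 1..13, string s = blue blue red blue blue red blue blue blue blue red blue red.
edge 1 of 13 (blue): { 0 | · } gives 1
edge 2 of 13 (blue): { 0; 1 | · } gives 2
edge 3 of 13 (red): { 0; 1 | 2 } gives 3/2
edge 4 of 13 (blue): { 0; 1; 3/2 | 2 } gives 7/4
edge 5 of 13 (blue): { 0; 1; 3/2; 7/4 | 2 } gives 15/8
edge 6 of 13 (red): { 0; 1; 3/2; 7/4 | 15/8; 2 } gives 29/16
edge 7 of 13 (blue): { 0; 1; 3/2; 7/4; 29/16 | 15/8; 2 } gives 59/32
edge 8 of 13 (blue): { 0; 1; 3/2; 7/4; 29/16; 59/32 | 15/8; 2 } gives 119/64
edge 9 of 13 (blue): { 0; 1; 3/2; 7/4; 29/16; 59/32; 119/64 | 15/8; 2 } gives 239/128
edge 10 of 13 (blue): { 0; 1; 3/2; 7/4; 29/16; 59/32; 119/64; 239/128 | 15/8; 2 } gives 479/256
edge 11 of 13 (red): { 0; 1; 3/2; 7/4; 29/16; 59/32; 119/64; 239/128 | 479/256; 15/8; 2 } gives 957/512
edge 12 of 13 (blue): { 0; 1; 3/2; 7/4; 29/16; 59/32; 119/64; 239/128; 957/512 | 479/256; 15/8; 2 } gives 1915/1024
edge 13 of 13 (red): { 0; 1; 3/2; 7/4; 29/16; 59/32; 119/64; 239/128; 957/512 | 1915/1024; 479/256; 15/8; 2 } gives 3829/2048

3829/2048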